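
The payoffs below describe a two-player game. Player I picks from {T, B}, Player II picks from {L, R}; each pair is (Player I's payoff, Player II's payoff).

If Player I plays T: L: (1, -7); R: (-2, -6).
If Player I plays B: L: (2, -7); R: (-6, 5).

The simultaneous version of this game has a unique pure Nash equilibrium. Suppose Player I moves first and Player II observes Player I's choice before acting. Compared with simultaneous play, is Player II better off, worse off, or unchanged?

unchanged

Work backward from Player II's decision.
- T: Player II compares -7, -6 and picks R; Player I would get -2.
- B: Player II compares -7, 5 and picks R; Player I would get -6.
Among -2, -6, the best is -2 at T. Subgame-perfect outcome: (T, R) with payoffs (-2, -6).
Under simultaneous play:
Player I's best replies: L→B; R→T.
Player II's best replies: T→R; B→R.
The unique mutual best reply is (T, R), giving (-2, -6).
Player II earns -6 sequentially versus -6 at the Nash outcome: unchanged.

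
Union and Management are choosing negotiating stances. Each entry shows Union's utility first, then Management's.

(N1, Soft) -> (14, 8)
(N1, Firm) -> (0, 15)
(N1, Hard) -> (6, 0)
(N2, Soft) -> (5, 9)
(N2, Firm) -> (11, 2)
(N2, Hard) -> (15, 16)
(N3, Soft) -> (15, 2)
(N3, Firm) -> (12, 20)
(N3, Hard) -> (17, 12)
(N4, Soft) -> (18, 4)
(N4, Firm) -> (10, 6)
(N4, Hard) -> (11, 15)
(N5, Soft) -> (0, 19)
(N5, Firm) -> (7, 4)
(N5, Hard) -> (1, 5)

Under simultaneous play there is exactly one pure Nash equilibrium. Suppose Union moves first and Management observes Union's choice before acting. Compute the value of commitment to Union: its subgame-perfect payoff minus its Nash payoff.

3

Backward induction with Union moving first.
- N1: BR = Firm, leader payoff 0.
- N2: BR = Hard, leader payoff 15.
- N3: BR = Firm, leader payoff 12.
- N4: BR = Hard, leader payoff 11.
- N5: BR = Soft, leader payoff 0.
Union's induced payoffs are 0, 15, 12, 11, 0, so Union commits to N2. Subgame-perfect outcome: (N2, Hard) with payoffs (15, 16).
Under simultaneous play:
Union's best replies: Soft→N4; Firm→N3; Hard→N3.
Management's best replies: N1→Firm; N2→Hard; N3→Firm; N4→Hard; N5→Soft.
The unique mutual best reply is (N3, Firm), giving (12, 20).
Union's commitment gain: 15 − 12 = 3.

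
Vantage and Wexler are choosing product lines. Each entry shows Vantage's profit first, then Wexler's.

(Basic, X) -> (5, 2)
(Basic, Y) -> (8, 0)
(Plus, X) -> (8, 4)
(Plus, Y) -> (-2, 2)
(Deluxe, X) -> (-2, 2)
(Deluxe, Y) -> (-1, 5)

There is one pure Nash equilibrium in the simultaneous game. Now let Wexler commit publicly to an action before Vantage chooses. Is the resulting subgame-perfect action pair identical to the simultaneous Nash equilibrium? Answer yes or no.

yes

Vantage best-responds to each possible Wexler move:
- X → Vantage plays Plus (best of 5, 8, -2); Wexler gets 4.
- Y → Vantage plays Basic (best of 8, -2, -1); Wexler gets 0.
Wexler's induced payoffs are 4, 0, so Wexler commits to X. Subgame-perfect outcome: (Plus, X) with payoffs (8, 4).
For the simultaneous game, intersect best replies.
Vantage's best replies: X→Plus; Y→Basic.
Wexler's best replies: Basic→X; Plus→X; Deluxe→Y.
The unique mutual best reply is (Plus, X), giving (8, 4).
Sequential outcome (Plus, X) coincides with the Nash profile (Plus, X).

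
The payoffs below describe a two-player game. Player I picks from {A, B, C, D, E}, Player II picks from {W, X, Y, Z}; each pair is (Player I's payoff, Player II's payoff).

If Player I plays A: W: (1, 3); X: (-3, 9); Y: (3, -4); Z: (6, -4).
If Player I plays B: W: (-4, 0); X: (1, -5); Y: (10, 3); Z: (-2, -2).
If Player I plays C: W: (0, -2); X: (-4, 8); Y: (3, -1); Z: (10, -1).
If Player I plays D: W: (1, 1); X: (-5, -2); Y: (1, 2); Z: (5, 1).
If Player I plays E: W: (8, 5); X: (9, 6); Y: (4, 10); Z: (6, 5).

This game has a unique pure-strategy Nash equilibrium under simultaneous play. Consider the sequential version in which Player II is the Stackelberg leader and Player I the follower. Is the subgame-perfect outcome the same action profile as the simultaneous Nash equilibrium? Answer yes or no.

Work backward from Player I's decision.
- W: Player I compares 1, -4, 0, 1, 8 and picks E; Player II would get 5.
- X: Player I compares -3, 1, -4, -5, 9 and picks E; Player II would get 6.
- Y: Player I compares 3, 10, 3, 1, 4 and picks B; Player II would get 3.
- Z: Player I compares 6, -2, 10, 5, 6 and picks C; Player II would get -1.
Maximizing over 5, 6, 3, -1, Player II chooses X. Subgame-perfect outcome: (E, X) with payoffs (9, 6).
Now find the simultaneous Nash equilibrium.
Player I's best replies: W→E; X→E; Y→B; Z→C.
Player II's best replies: A→X; B→Y; C→X; D→Y; E→Y.
The unique mutual best reply is (B, Y), giving (10, 3).
Sequential outcome (E, X) differs from the Nash profile (B, Y).

no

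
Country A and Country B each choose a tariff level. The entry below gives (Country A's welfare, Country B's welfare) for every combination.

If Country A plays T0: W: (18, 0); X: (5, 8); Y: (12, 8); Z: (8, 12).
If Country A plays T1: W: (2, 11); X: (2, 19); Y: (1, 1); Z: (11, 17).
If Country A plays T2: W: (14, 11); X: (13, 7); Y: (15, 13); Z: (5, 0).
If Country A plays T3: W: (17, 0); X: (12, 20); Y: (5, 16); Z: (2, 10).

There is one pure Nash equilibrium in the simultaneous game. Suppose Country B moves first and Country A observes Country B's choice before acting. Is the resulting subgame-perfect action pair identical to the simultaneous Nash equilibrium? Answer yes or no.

no

Backward induction with Country B moving first.
- W → Country A plays T0 (best of 18, 2, 14, 17); Country B gets 0.
- X → Country A plays T2 (best of 5, 2, 13, 12); Country B gets 7.
- Y → Country A plays T2 (best of 12, 1, 15, 5); Country B gets 13.
- Z → Country A plays T1 (best of 8, 11, 5, 2); Country B gets 17.
Country B's induced payoffs are 0, 7, 13, 17, so Country B commits to Z. Subgame-perfect outcome: (T1, Z) with payoffs (11, 17).
Now find the simultaneous Nash equilibrium.
Country A's best replies: W→T0; X→T2; Y→T2; Z→T1.
Country B's best replies: T0→Z; T1→X; T2→Y; T3→X.
Only (T2, Y) has each player best-responding; Nash payoffs (15, 13).
Sequential outcome (T1, Z) differs from the Nash profile (T2, Y).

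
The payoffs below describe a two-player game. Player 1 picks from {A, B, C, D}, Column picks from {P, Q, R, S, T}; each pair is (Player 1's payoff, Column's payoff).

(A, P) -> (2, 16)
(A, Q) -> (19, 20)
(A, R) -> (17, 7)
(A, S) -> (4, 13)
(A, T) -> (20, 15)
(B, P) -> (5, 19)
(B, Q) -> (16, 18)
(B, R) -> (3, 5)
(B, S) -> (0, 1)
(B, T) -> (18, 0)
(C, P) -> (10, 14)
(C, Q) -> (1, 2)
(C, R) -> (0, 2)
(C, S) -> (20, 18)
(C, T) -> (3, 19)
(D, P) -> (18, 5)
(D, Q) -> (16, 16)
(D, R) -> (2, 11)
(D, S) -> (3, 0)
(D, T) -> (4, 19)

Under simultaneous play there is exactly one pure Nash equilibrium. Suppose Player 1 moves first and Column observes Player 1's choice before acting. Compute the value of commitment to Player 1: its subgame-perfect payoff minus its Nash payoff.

0

Solve by backward induction (Player 1 leads).
- A: Column compares 16, 20, 7, 13, 15 and picks Q; Player 1 would get 19.
- B: Column compares 19, 18, 5, 1, 0 and picks P; Player 1 would get 5.
- C: Column compares 14, 2, 2, 18, 19 and picks T; Player 1 would get 3.
- D: Column compares 5, 16, 11, 0, 19 and picks T; Player 1 would get 4.
Among 19, 5, 3, 4, the best is 19 at A. Subgame-perfect outcome: (A, Q) with payoffs (19, 20).
Now find the simultaneous Nash equilibrium.
Player 1's best replies: P→D; Q→A; R→A; S→C; T→A.
Column's best replies: A→Q; B→P; C→T; D→T.
Only (A, Q) has each player best-responding; Nash payoffs (19, 20).
Player 1's commitment gain: 19 − 19 = 0.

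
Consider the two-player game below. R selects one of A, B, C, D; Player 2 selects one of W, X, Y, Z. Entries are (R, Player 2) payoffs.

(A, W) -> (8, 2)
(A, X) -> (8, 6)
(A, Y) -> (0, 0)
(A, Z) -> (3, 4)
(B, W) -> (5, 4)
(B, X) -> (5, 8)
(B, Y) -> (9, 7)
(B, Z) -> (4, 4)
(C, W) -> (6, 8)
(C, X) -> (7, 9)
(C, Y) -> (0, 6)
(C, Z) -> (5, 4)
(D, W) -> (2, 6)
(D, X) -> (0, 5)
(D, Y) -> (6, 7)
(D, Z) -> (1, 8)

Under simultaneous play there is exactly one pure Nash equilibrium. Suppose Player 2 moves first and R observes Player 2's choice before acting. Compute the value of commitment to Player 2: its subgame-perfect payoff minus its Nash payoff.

1

Backward induction with Player 2 moving first.
- W: R compares 8, 5, 6, 2 and picks A; Player 2 would get 2.
- X: R compares 8, 5, 7, 0 and picks A; Player 2 would get 6.
- Y: R compares 0, 9, 0, 6 and picks B; Player 2 would get 7.
- Z: R compares 3, 4, 5, 1 and picks C; Player 2 would get 4.
Player 2's induced payoffs are 2, 6, 7, 4, so Player 2 commits to Y. Subgame-perfect outcome: (B, Y) with payoffs (9, 7).
Under simultaneous play:
R's best replies: W→A; X→A; Y→B; Z→C.
Player 2's best replies: A→X; B→X; C→X; D→Z.
Only (A, X) has each player best-responding; Nash payoffs (8, 6).
Player 2's commitment gain: 7 − 6 = 1.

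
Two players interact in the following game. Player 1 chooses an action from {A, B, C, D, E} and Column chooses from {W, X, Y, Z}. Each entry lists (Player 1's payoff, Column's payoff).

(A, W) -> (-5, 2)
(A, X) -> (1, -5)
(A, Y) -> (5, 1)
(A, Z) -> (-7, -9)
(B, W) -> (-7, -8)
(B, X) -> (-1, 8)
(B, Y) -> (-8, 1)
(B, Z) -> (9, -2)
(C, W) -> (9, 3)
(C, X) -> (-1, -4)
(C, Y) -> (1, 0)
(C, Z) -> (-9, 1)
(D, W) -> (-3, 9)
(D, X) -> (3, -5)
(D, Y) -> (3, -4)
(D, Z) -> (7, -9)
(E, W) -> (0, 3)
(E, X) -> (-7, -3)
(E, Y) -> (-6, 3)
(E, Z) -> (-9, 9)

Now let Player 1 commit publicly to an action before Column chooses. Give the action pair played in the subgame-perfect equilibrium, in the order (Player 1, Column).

Work backward from Column's decision.
- A: Column compares 2, -5, 1, -9 and picks W; Player 1 would get -5.
- B: Column compares -8, 8, 1, -2 and picks X; Player 1 would get -1.
- C: Column compares 3, -4, 0, 1 and picks W; Player 1 would get 9.
- D: Column compares 9, -5, -4, -9 and picks W; Player 1 would get -3.
- E: Column compares 3, -3, 3, 9 and picks Z; Player 1 would get -9.
Player 1's induced payoffs are -5, -1, 9, -3, -9, so Player 1 commits to C. Subgame-perfect outcome: (C, W) with payoffs (9, 3).

(C, W)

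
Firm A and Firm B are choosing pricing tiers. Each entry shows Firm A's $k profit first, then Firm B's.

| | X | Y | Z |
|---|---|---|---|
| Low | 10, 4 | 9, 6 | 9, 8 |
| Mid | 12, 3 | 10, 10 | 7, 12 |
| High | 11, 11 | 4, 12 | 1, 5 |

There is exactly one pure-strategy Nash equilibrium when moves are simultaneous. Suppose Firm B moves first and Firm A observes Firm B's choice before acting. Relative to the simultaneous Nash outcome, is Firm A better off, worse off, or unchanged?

better off

Solve by backward induction (Firm B leads).
- X → Firm A plays Mid (best of 10, 12, 11); Firm B gets 3.
- Y → Firm A plays Mid (best of 9, 10, 4); Firm B gets 10.
- Z → Firm A plays Low (best of 9, 7, 1); Firm B gets 8.
Among 3, 10, 8, the best is 10 at Y. Subgame-perfect outcome: (Mid, Y) with payoffs (10, 10).
Under simultaneous play:
Firm A's best replies: X→Mid; Y→Mid; Z→Low.
Firm B's best replies: Low→Z; Mid→Z; High→Y.
The unique mutual best reply is (Low, Z), giving (9, 8).
Firm A earns 10 sequentially versus 9 at the Nash outcome: better off.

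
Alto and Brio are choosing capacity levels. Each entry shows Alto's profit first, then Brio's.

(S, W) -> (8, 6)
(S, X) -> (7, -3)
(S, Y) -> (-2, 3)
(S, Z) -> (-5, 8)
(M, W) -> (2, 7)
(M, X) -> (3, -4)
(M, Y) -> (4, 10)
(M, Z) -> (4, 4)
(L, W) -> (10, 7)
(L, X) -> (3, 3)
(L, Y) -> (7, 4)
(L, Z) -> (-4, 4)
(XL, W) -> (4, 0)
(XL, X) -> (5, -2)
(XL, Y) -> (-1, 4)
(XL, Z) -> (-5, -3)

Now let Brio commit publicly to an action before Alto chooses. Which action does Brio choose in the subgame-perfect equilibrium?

Backward induction with Brio moving first.
- W: BR = L, leader payoff 7.
- X: BR = S, leader payoff -3.
- Y: BR = L, leader payoff 4.
- Z: BR = M, leader payoff 4.
Among 7, -3, 4, 4, the best is 7 at W. Subgame-perfect outcome: (L, W) with payoffs (10, 7).

W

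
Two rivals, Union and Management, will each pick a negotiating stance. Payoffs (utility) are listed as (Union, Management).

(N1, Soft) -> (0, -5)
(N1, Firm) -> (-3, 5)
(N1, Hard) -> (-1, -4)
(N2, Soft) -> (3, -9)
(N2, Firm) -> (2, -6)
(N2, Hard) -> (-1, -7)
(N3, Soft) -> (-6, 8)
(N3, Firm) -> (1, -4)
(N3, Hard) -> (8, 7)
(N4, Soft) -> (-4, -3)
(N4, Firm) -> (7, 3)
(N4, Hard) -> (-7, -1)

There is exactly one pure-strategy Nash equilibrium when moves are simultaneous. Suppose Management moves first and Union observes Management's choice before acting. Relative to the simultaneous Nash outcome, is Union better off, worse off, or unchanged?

better off

Work backward from Union's decision.
- Soft: Union compares 0, 3, -6, -4 and picks N2; Management would get -9.
- Firm: Union compares -3, 2, 1, 7 and picks N4; Management would get 3.
- Hard: Union compares -1, -1, 8, -7 and picks N3; Management would get 7.
Management's induced payoffs are -9, 3, 7, so Management commits to Hard. Subgame-perfect outcome: (N3, Hard) with payoffs (8, 7).
For the simultaneous game, intersect best replies.
Union's best replies: Soft→N2; Firm→N4; Hard→N3.
Management's best replies: N1→Firm; N2→Firm; N3→Soft; N4→Firm.
The unique mutual best reply is (N4, Firm), giving (7, 3).
Union earns 8 sequentially versus 7 at the Nash outcome: better off.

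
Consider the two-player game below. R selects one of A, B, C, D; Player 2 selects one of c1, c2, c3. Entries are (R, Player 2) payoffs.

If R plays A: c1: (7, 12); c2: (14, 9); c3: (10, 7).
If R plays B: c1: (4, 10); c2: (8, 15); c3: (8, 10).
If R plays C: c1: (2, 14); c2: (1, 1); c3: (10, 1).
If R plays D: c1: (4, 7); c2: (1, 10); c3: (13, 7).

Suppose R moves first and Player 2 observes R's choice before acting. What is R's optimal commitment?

B

Solve by backward induction (R leads).
- A: BR = c1, leader payoff 7.
- B: BR = c2, leader payoff 8.
- C: BR = c1, leader payoff 2.
- D: BR = c2, leader payoff 1.
Maximizing over 7, 8, 2, 1, R chooses B. Subgame-perfect outcome: (B, c2) with payoffs (8, 15).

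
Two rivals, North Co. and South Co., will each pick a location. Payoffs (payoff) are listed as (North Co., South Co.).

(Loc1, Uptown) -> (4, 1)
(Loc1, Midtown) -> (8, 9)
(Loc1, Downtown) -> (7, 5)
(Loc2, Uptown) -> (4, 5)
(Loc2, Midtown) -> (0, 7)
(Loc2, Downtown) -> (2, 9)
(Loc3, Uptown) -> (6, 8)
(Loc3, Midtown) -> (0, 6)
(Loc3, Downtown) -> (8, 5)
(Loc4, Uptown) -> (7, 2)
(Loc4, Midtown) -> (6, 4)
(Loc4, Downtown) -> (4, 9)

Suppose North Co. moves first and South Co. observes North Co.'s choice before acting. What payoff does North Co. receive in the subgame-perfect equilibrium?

8

Backward induction with North Co. moving first.
- Loc1: South Co. compares 1, 9, 5 and picks Midtown; North Co. would get 8.
- Loc2: South Co. compares 5, 7, 9 and picks Downtown; North Co. would get 2.
- Loc3: South Co. compares 8, 6, 5 and picks Uptown; North Co. would get 6.
- Loc4: South Co. compares 2, 4, 9 and picks Downtown; North Co. would get 4.
Maximizing over 8, 2, 6, 4, North Co. chooses Loc1. Subgame-perfect outcome: (Loc1, Midtown) with payoffs (8, 9).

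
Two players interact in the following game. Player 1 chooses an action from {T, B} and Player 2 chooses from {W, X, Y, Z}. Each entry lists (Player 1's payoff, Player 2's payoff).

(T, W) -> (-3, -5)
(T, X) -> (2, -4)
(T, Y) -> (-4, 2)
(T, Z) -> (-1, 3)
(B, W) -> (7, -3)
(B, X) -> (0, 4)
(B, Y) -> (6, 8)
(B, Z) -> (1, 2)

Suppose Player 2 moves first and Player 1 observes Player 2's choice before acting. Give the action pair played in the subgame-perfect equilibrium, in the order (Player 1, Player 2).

Backward induction with Player 2 moving first.
- W: Player 1 compares -3, 7 and picks B; Player 2 would get -3.
- X: Player 1 compares 2, 0 and picks T; Player 2 would get -4.
- Y: Player 1 compares -4, 6 and picks B; Player 2 would get 8.
- Z: Player 1 compares -1, 1 and picks B; Player 2 would get 2.
Maximizing over -3, -4, 8, 2, Player 2 chooses Y. Subgame-perfect outcome: (B, Y) with payoffs (6, 8).

(B, Y)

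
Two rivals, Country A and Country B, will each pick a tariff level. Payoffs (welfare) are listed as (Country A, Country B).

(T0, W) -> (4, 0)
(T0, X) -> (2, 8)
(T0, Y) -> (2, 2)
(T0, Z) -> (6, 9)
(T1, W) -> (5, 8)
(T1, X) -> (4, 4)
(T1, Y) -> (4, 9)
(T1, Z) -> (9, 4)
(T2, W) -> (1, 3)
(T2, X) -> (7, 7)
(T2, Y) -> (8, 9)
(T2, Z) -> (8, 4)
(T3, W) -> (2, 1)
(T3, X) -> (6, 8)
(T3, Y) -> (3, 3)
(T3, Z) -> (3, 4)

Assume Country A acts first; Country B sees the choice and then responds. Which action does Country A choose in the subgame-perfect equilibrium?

Solve by backward induction (Country A leads).
- T0: BR = Z, leader payoff 6.
- T1: BR = Y, leader payoff 4.
- T2: BR = Y, leader payoff 8.
- T3: BR = X, leader payoff 6.
Among 6, 4, 8, 6, the best is 8 at T2. Subgame-perfect outcome: (T2, Y) with payoffs (8, 9).

T2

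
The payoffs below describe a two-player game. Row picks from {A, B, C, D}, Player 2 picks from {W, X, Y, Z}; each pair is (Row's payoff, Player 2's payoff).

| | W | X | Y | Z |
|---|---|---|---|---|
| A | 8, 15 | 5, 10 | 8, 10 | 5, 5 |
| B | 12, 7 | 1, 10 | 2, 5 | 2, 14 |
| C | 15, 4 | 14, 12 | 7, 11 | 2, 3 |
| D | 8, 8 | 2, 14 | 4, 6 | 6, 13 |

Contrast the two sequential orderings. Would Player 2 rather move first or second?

first

If Row leads: Player 2's best replies are A→W, B→Z, C→X, D→X; Row's induced payoffs 8, 2, 14, 2; outcome (C, X), payoffs (14, 12).
If Player 2 leads: Row's best replies are W→C, X→C, Y→A, Z→D; Player 2's induced payoffs 4, 12, 10, 13; outcome (D, Z), payoffs (6, 13).
Player 2 gets 13 moving first and 12 moving second, so Player 2 prefers to move first.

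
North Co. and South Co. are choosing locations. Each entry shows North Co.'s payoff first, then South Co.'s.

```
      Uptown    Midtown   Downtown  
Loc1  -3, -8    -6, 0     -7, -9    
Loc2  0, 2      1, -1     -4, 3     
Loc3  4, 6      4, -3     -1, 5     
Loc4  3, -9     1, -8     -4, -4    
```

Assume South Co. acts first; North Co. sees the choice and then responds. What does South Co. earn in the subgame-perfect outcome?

Work backward from North Co.'s decision.
- Uptown: BR = Loc3, leader payoff 6.
- Midtown: BR = Loc3, leader payoff -3.
- Downtown: BR = Loc3, leader payoff 5.
Maximizing over 6, -3, 5, South Co. chooses Uptown. Subgame-perfect outcome: (Loc3, Uptown) with payoffs (4, 6).

6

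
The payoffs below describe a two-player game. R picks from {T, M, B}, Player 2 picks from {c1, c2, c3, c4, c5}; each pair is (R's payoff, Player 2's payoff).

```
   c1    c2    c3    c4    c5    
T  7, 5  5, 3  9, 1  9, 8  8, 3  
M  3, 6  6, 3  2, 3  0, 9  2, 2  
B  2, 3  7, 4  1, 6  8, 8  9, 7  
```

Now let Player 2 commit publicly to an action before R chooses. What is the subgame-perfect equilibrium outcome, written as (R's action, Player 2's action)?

Solve by backward induction (Player 2 leads).
- c1 → R plays T (best of 7, 3, 2); Player 2 gets 5.
- c2 → R plays B (best of 5, 6, 7); Player 2 gets 4.
- c3 → R plays T (best of 9, 2, 1); Player 2 gets 1.
- c4 → R plays T (best of 9, 0, 8); Player 2 gets 8.
- c5 → R plays B (best of 8, 2, 9); Player 2 gets 7.
Among 5, 4, 1, 8, 7, the best is 8 at c4. Subgame-perfect outcome: (T, c4) with payoffs (9, 8).

(T, c4)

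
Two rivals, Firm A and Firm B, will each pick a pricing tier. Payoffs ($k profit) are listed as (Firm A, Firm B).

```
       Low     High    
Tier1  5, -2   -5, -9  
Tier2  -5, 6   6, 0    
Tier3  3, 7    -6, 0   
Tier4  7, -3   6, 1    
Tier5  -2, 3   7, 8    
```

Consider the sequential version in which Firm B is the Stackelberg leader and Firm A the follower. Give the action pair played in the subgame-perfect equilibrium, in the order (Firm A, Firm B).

(Tier5, High)

Solve by backward induction (Firm B leads).
- Low: Firm A compares 5, -5, 3, 7, -2 and picks Tier4; Firm B would get -3.
- High: Firm A compares -5, 6, -6, 6, 7 and picks Tier5; Firm B would get 8.
Maximizing over -3, 8, Firm B chooses High. Subgame-perfect outcome: (Tier5, High) with payoffs (7, 8).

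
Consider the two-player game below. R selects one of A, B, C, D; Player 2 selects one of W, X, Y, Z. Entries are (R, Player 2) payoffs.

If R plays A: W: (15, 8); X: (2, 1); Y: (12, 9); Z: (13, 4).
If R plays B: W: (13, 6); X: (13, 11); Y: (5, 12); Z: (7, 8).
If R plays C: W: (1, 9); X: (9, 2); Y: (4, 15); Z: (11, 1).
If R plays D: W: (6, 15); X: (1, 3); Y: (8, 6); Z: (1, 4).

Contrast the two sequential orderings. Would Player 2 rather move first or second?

If R leads: Player 2's best replies are A→Y, B→Y, C→Y, D→W; R's induced payoffs 12, 5, 4, 6; outcome (A, Y), payoffs (12, 9).
If Player 2 leads: R's best replies are W→A, X→B, Y→A, Z→A; Player 2's induced payoffs 8, 11, 9, 4; outcome (B, X), payoffs (13, 11).
Player 2 gets 11 moving first and 9 moving second, so Player 2 prefers to move first.

first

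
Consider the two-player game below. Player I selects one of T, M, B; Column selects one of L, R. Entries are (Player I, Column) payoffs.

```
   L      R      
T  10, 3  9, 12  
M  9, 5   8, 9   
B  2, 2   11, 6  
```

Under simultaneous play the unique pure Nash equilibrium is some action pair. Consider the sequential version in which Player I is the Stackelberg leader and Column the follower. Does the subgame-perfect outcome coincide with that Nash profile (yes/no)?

Work backward from Column's decision.
- T: Column compares 3, 12 and picks R; Player I would get 9.
- M: Column compares 5, 9 and picks R; Player I would get 8.
- B: Column compares 2, 6 and picks R; Player I would get 11.
Among 9, 8, 11, the best is 11 at B. Subgame-perfect outcome: (B, R) with payoffs (11, 6).
Under simultaneous play:
Player I's best replies: L→T; R→B.
Column's best replies: T→R; M→R; B→R.
Only (B, R) has each player best-responding; Nash payoffs (11, 6).
Sequential outcome (B, R) coincides with the Nash profile (B, R).

yes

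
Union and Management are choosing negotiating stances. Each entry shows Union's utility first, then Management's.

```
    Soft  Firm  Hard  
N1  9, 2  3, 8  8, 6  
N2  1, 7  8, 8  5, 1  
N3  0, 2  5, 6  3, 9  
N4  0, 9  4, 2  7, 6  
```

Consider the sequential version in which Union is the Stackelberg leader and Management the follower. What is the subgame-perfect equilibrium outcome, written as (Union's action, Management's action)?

Solve by backward induction (Union leads).
- N1: BR = Firm, leader payoff 3.
- N2: BR = Firm, leader payoff 8.
- N3: BR = Hard, leader payoff 3.
- N4: BR = Soft, leader payoff 0.
Among 3, 8, 3, 0, the best is 8 at N2. Subgame-perfect outcome: (N2, Firm) with payoffs (8, 8).

(N2, Firm)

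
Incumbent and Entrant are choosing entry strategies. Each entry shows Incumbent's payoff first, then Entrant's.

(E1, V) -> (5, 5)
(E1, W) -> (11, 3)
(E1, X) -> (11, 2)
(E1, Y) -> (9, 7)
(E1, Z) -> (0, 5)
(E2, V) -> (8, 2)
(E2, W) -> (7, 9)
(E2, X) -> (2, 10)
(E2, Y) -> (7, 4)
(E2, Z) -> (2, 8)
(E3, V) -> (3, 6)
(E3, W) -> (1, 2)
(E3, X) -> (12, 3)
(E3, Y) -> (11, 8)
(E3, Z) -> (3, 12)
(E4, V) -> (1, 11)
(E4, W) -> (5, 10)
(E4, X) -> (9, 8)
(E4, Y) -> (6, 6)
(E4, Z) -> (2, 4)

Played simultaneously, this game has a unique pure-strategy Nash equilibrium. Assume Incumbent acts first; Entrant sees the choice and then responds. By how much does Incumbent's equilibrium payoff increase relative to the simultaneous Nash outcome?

6

Entrant best-responds to each possible Incumbent move:
- E1: Entrant compares 5, 3, 2, 7, 5 and picks Y; Incumbent would get 9.
- E2: Entrant compares 2, 9, 10, 4, 8 and picks X; Incumbent would get 2.
- E3: Entrant compares 6, 2, 3, 8, 12 and picks Z; Incumbent would get 3.
- E4: Entrant compares 11, 10, 8, 6, 4 and picks V; Incumbent would get 1.
Maximizing over 9, 2, 3, 1, Incumbent chooses E1. Subgame-perfect outcome: (E1, Y) with payoffs (9, 7).
Now find the simultaneous Nash equilibrium.
Incumbent's best replies: V→E2; W→E1; X→E3; Y→E3; Z→E3.
Entrant's best replies: E1→Y; E2→X; E3→Z; E4→V.
The unique mutual best reply is (E3, Z), giving (3, 12).
Incumbent's commitment gain: 9 − 3 = 6.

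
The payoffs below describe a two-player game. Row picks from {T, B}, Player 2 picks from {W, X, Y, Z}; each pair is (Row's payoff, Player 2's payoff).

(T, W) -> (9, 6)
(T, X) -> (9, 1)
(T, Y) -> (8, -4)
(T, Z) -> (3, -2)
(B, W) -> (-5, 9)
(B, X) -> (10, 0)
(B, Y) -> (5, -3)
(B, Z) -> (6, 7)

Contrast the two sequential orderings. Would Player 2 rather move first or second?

If Row leads: Player 2's best replies are T→W, B→W; Row's induced payoffs 9, -5; outcome (T, W), payoffs (9, 6).
If Player 2 leads: Row's best replies are W→T, X→B, Y→T, Z→B; Player 2's induced payoffs 6, 0, -4, 7; outcome (B, Z), payoffs (6, 7).
Player 2 gets 7 moving first and 6 moving second, so Player 2 prefers to move first.

first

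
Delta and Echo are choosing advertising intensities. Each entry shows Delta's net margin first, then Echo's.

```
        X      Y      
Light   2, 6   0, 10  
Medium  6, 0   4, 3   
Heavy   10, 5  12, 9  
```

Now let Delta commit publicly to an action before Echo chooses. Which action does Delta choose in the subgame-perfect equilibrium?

Echo best-responds to each possible Delta move:
- Light: BR = Y, leader payoff 0.
- Medium: BR = Y, leader payoff 4.
- Heavy: BR = Y, leader payoff 12.
Delta's induced payoffs are 0, 4, 12, so Delta commits to Heavy. Subgame-perfect outcome: (Heavy, Y) with payoffs (12, 9).

Heavy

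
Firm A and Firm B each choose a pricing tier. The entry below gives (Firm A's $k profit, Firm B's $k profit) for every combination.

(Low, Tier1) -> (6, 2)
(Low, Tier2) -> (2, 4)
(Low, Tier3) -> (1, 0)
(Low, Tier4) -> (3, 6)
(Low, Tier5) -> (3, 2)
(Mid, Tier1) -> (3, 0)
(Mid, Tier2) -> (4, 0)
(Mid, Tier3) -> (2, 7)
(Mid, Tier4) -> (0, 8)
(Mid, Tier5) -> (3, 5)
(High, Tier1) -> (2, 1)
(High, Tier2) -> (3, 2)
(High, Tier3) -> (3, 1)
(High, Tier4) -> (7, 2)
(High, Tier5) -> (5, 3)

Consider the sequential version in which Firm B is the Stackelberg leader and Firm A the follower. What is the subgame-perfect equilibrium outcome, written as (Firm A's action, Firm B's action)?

(High, Tier5)

Backward induction with Firm B moving first.
- Tier1: BR = Low, leader payoff 2.
- Tier2: BR = Mid, leader payoff 0.
- Tier3: BR = High, leader payoff 1.
- Tier4: BR = High, leader payoff 2.
- Tier5: BR = High, leader payoff 3.
Maximizing over 2, 0, 1, 2, 3, Firm B chooses Tier5. Subgame-perfect outcome: (High, Tier5) with payoffs (5, 3).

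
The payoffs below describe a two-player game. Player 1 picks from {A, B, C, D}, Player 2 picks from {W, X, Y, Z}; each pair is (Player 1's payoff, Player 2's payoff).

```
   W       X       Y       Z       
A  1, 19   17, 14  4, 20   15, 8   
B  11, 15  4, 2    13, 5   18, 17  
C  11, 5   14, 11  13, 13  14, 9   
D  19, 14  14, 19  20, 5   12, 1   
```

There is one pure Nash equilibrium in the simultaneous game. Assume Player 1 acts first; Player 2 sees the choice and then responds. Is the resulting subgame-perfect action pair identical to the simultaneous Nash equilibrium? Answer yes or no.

yes

Work backward from Player 2's decision.
- A → Player 2 plays Y (best of 19, 14, 20, 8); Player 1 gets 4.
- B → Player 2 plays Z (best of 15, 2, 5, 17); Player 1 gets 18.
- C → Player 2 plays Y (best of 5, 11, 13, 9); Player 1 gets 13.
- D → Player 2 plays X (best of 14, 19, 5, 1); Player 1 gets 14.
Among 4, 18, 13, 14, the best is 18 at B. Subgame-perfect outcome: (B, Z) with payoffs (18, 17).
Now find the simultaneous Nash equilibrium.
Player 1's best replies: W→D; X→A; Y→D; Z→B.
Player 2's best replies: A→Y; B→Z; C→Y; D→X.
Only (B, Z) has each player best-responding; Nash payoffs (18, 17).
Sequential outcome (B, Z) coincides with the Nash profile (B, Z).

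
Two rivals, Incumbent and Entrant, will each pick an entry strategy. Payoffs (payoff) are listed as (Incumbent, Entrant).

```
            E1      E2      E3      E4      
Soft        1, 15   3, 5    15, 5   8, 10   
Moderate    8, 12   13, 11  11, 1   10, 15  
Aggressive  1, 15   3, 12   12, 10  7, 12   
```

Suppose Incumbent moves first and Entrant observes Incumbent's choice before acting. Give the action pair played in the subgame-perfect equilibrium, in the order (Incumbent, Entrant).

(Moderate, E4)

Work backward from Entrant's decision.
- Soft: BR = E1, leader payoff 1.
- Moderate: BR = E4, leader payoff 10.
- Aggressive: BR = E1, leader payoff 1.
Among 1, 10, 1, the best is 10 at Moderate. Subgame-perfect outcome: (Moderate, E4) with payoffs (10, 15).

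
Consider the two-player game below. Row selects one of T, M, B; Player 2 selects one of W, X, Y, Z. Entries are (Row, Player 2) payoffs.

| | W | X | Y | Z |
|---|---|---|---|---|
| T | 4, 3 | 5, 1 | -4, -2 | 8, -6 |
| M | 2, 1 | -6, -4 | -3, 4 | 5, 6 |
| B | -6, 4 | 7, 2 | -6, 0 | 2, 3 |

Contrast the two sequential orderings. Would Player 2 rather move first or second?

second

If Row leads: Player 2's best replies are T→W, M→Z, B→W; Row's induced payoffs 4, 5, -6; outcome (M, Z), payoffs (5, 6).
If Player 2 leads: Row's best replies are W→T, X→B, Y→M, Z→T; Player 2's induced payoffs 3, 2, 4, -6; outcome (M, Y), payoffs (-3, 4).
Player 2 gets 4 moving first and 6 moving second, so Player 2 prefers to move second.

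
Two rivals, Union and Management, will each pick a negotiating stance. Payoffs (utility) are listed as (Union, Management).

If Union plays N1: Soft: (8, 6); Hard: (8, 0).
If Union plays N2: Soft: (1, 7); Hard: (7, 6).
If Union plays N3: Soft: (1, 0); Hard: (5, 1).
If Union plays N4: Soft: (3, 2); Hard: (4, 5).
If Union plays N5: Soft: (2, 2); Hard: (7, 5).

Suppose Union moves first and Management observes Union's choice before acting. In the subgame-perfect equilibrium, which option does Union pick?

N1

Backward induction with Union moving first.
- N1: BR = Soft, leader payoff 8.
- N2: BR = Soft, leader payoff 1.
- N3: BR = Hard, leader payoff 5.
- N4: BR = Hard, leader payoff 4.
- N5: BR = Hard, leader payoff 7.
Union's induced payoffs are 8, 1, 5, 4, 7, so Union commits to N1. Subgame-perfect outcome: (N1, Soft) with payoffs (8, 6).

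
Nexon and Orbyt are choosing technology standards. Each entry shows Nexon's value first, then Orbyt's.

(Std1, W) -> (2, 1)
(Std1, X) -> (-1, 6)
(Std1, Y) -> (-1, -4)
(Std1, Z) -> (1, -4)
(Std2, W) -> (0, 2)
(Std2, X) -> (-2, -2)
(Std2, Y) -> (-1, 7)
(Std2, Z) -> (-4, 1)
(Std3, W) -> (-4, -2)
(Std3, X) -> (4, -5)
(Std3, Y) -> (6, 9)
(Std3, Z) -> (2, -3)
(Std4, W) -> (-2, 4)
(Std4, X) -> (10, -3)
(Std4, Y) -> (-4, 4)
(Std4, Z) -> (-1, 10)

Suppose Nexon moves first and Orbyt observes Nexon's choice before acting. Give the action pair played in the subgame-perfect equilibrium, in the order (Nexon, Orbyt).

Orbyt best-responds to each possible Nexon move:
- Std1 → Orbyt plays X (best of 1, 6, -4, -4); Nexon gets -1.
- Std2 → Orbyt plays Y (best of 2, -2, 7, 1); Nexon gets -1.
- Std3 → Orbyt plays Y (best of -2, -5, 9, -3); Nexon gets 6.
- Std4 → Orbyt plays Z (best of 4, -3, 4, 10); Nexon gets -1.
Maximizing over -1, -1, 6, -1, Nexon chooses Std3. Subgame-perfect outcome: (Std3, Y) with payoffs (6, 9).

(Std3, Y)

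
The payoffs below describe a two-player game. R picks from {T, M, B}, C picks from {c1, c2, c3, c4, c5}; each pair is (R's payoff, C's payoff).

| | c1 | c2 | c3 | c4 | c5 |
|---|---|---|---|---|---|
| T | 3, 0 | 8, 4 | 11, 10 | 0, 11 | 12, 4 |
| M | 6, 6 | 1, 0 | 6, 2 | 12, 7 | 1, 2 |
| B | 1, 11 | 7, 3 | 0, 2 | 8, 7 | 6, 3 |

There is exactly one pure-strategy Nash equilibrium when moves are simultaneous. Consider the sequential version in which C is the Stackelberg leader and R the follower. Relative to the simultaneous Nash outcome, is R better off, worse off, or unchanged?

Solve by backward induction (C leads).
- c1: BR = M, leader payoff 6.
- c2: BR = T, leader payoff 4.
- c3: BR = T, leader payoff 10.
- c4: BR = M, leader payoff 7.
- c5: BR = T, leader payoff 4.
C's induced payoffs are 6, 4, 10, 7, 4, so C commits to c3. Subgame-perfect outcome: (T, c3) with payoffs (11, 10).
Under simultaneous play:
R's best replies: c1→M; c2→T; c3→T; c4→M; c5→T.
C's best replies: T→c4; M→c4; B→c1.
Only (M, c4) has each player best-responding; Nash payoffs (12, 7).
R earns 11 sequentially versus 12 at the Nash outcome: worse off.

worse off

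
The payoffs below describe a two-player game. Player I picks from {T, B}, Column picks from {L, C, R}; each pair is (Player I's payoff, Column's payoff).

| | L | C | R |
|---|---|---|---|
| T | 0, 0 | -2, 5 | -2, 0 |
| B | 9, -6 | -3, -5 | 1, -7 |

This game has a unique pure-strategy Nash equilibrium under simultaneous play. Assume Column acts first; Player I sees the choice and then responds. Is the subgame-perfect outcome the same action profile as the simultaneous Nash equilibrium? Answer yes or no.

Player I best-responds to each possible Column move:
- L: BR = B, leader payoff -6.
- C: BR = T, leader payoff 5.
- R: BR = B, leader payoff -7.
Maximizing over -6, 5, -7, Column chooses C. Subgame-perfect outcome: (T, C) with payoffs (-2, 5).
Under simultaneous play:
Player I's best replies: L→B; C→T; R→B.
Column's best replies: T→C; B→C.
Only (T, C) has each player best-responding; Nash payoffs (-2, 5).
Sequential outcome (T, C) coincides with the Nash profile (T, C).

yes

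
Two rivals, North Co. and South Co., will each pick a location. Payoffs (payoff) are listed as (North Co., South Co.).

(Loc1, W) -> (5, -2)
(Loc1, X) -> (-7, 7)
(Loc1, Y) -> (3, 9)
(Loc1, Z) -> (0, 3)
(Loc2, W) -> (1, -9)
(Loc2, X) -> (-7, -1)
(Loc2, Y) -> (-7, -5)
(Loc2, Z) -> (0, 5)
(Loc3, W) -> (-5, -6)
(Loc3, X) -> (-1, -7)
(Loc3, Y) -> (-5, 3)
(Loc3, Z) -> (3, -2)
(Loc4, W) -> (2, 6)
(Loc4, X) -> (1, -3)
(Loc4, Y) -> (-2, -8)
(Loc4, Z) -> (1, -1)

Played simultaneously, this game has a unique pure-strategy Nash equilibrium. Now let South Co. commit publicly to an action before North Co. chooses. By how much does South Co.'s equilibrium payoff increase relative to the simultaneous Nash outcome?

0

North Co. best-responds to each possible South Co. move:
- W → North Co. plays Loc1 (best of 5, 1, -5, 2); South Co. gets -2.
- X → North Co. plays Loc4 (best of -7, -7, -1, 1); South Co. gets -3.
- Y → North Co. plays Loc1 (best of 3, -7, -5, -2); South Co. gets 9.
- Z → North Co. plays Loc3 (best of 0, 0, 3, 1); South Co. gets -2.
Among -2, -3, 9, -2, the best is 9 at Y. Subgame-perfect outcome: (Loc1, Y) with payoffs (3, 9).
Under simultaneous play:
North Co.'s best replies: W→Loc1; X→Loc4; Y→Loc1; Z→Loc3.
South Co.'s best replies: Loc1→Y; Loc2→Z; Loc3→Y; Loc4→W.
The unique mutual best reply is (Loc1, Y), giving (3, 9).
South Co.'s commitment gain: 9 − 9 = 0.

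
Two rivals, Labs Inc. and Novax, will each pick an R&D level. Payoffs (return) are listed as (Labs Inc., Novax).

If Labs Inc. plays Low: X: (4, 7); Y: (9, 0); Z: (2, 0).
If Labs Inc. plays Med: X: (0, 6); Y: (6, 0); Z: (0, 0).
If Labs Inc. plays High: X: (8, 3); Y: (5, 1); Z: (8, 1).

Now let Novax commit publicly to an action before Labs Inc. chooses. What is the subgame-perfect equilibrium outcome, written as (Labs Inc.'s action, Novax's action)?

Backward induction with Novax moving first.
- X: Labs Inc. compares 4, 0, 8 and picks High; Novax would get 3.
- Y: Labs Inc. compares 9, 6, 5 and picks Low; Novax would get 0.
- Z: Labs Inc. compares 2, 0, 8 and picks High; Novax would get 1.
Maximizing over 3, 0, 1, Novax chooses X. Subgame-perfect outcome: (High, X) with payoffs (8, 3).

(High, X)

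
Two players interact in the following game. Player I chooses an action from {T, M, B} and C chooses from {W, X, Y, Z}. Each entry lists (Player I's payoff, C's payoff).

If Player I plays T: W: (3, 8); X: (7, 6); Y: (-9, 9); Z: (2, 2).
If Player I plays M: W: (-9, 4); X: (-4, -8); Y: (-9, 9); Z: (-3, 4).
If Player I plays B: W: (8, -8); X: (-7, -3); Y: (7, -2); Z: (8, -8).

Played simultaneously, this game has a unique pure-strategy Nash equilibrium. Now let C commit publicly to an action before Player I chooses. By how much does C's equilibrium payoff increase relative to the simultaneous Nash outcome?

Player I best-responds to each possible C move:
- W: Player I compares 3, -9, 8 and picks B; C would get -8.
- X: Player I compares 7, -4, -7 and picks T; C would get 6.
- Y: Player I compares -9, -9, 7 and picks B; C would get -2.
- Z: Player I compares 2, -3, 8 and picks B; C would get -8.
Maximizing over -8, 6, -2, -8, C chooses X. Subgame-perfect outcome: (T, X) with payoffs (7, 6).
For the simultaneous game, intersect best replies.
Player I's best replies: W→B; X→T; Y→B; Z→B.
C's best replies: T→Y; M→Y; B→Y.
The unique mutual best reply is (B, Y), giving (7, -2).
C's commitment gain: 6 − -2 = 8.

8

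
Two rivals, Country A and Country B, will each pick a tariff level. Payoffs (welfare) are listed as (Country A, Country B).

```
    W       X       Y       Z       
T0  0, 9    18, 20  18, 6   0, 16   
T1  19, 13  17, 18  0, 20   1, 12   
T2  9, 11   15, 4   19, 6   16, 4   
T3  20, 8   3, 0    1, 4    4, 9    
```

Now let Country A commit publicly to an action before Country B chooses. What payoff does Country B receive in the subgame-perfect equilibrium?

20

Work backward from Country B's decision.
- T0: Country B compares 9, 20, 6, 16 and picks X; Country A would get 18.
- T1: Country B compares 13, 18, 20, 12 and picks Y; Country A would get 0.
- T2: Country B compares 11, 4, 6, 4 and picks W; Country A would get 9.
- T3: Country B compares 8, 0, 4, 9 and picks Z; Country A would get 4.
Country A's induced payoffs are 18, 0, 9, 4, so Country A commits to T0. Subgame-perfect outcome: (T0, X) with payoffs (18, 20).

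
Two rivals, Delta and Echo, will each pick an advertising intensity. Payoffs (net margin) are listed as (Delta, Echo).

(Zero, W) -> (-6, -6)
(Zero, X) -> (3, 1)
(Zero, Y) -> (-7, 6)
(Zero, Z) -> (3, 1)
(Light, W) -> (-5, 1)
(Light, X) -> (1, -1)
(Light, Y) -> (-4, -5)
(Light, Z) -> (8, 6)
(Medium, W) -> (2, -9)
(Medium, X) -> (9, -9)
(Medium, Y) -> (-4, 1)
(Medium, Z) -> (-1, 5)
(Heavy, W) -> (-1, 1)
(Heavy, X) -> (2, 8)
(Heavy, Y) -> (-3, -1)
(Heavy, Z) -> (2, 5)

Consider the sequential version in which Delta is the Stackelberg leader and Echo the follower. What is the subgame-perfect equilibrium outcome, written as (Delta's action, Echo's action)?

Echo best-responds to each possible Delta move:
- Zero → Echo plays Y (best of -6, 1, 6, 1); Delta gets -7.
- Light → Echo plays Z (best of 1, -1, -5, 6); Delta gets 8.
- Medium → Echo plays Z (best of -9, -9, 1, 5); Delta gets -1.
- Heavy → Echo plays X (best of 1, 8, -1, 5); Delta gets 2.
Delta's induced payoffs are -7, 8, -1, 2, so Delta commits to Light. Subgame-perfect outcome: (Light, Z) with payoffs (8, 6).

(Light, Z)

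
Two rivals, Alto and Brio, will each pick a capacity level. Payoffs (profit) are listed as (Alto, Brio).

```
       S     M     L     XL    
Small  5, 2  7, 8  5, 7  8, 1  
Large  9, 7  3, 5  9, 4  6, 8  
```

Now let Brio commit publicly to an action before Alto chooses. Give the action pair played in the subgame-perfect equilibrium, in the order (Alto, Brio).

Alto best-responds to each possible Brio move:
- S: Alto compares 5, 9 and picks Large; Brio would get 7.
- M: Alto compares 7, 3 and picks Small; Brio would get 8.
- L: Alto compares 5, 9 and picks Large; Brio would get 4.
- XL: Alto compares 8, 6 and picks Small; Brio would get 1.
Brio's induced payoffs are 7, 8, 4, 1, so Brio commits to M. Subgame-perfect outcome: (Small, M) with payoffs (7, 8).

(Small, M)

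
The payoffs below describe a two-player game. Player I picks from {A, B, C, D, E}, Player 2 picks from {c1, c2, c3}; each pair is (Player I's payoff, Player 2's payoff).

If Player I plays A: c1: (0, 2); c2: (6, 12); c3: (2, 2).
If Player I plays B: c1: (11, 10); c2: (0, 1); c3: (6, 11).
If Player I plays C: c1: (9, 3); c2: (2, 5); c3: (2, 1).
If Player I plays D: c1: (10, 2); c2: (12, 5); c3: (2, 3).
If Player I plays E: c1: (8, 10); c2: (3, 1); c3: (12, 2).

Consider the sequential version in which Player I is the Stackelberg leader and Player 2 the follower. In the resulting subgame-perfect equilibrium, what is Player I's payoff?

Work backward from Player 2's decision.
- A: BR = c2, leader payoff 6.
- B: BR = c3, leader payoff 6.
- C: BR = c2, leader payoff 2.
- D: BR = c2, leader payoff 12.
- E: BR = c1, leader payoff 8.
Maximizing over 6, 6, 2, 12, 8, Player I chooses D. Subgame-perfect outcome: (D, c2) with payoffs (12, 5).

12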